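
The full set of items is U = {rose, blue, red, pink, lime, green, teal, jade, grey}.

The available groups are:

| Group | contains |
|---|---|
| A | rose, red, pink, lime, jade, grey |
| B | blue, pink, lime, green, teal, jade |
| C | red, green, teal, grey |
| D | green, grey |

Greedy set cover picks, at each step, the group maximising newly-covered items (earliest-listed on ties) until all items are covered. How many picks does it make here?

2

Greedy: pick A (covers 6 new) → pick B (covers 3 new). Total picks: 2.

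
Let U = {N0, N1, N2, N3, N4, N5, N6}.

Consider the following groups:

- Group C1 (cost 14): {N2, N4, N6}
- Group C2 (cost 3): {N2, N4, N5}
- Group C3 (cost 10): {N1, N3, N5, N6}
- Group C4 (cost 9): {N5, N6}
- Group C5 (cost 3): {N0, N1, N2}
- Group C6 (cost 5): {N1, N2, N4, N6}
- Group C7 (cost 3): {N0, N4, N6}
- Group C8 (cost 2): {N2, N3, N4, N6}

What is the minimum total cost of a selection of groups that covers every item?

C2, C5, C8 together cover every item (C2 ∪ C5 ∪ C8 = {N0, N1, N2, N3, N4, N5, N6}); total cost 3 + 3 + 2 = 8.
No covering selection has total cost below 8.

8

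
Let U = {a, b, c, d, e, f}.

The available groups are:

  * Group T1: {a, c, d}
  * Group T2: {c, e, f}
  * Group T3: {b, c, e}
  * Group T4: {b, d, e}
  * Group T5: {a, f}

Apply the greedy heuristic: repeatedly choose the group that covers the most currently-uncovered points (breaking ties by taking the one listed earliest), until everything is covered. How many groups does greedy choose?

3

Greedy: pick T1 (covers 3 new) → pick T2 (covers 2 new) → pick T3 (covers 1 new). Total picks: 3.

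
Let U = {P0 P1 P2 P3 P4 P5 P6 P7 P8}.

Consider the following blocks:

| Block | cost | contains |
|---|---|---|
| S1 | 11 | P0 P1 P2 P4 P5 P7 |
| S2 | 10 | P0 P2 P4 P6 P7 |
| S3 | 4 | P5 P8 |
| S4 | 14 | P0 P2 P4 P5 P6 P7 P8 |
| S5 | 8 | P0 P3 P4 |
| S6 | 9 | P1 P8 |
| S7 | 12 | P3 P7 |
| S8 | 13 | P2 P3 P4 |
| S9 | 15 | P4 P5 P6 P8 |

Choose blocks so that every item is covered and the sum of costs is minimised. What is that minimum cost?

S4, S5, S6 together cover every item (S4 ∪ S5 ∪ S6 = {P0, P1, P2, P3, P4, P5, P6, P7, P8}); total cost 14 + 8 + 9 = 31.
The greedy pick S1, S3, S5, S2 costs 33; no covering selection beats 31.

31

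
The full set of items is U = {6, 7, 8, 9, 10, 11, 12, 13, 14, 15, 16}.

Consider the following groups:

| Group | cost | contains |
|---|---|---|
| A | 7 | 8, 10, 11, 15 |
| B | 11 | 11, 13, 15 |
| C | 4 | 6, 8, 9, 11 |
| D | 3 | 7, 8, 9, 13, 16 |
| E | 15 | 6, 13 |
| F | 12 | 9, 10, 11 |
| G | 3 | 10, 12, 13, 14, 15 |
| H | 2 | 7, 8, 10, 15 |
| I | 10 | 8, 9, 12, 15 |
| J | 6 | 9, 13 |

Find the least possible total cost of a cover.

10

C, D, G together cover every item (C ∪ D ∪ G = {6, 7, 8, 9, 10, 11, 12, 13, 14, 15, 16}); total cost 4 + 3 + 3 = 10.
The greedy pick H, D, G, C costs 12; no covering selection beats 10.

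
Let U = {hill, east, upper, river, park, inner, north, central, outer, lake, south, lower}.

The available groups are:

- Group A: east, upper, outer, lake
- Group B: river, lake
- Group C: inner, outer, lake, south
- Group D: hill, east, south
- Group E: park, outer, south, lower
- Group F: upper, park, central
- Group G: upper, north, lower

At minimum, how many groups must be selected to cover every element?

B, C, D, F, and G cover everything between them: the union {hill, east, upper, river, park, inner, north, central, outer, lake, south, lower} is all of U.
No 4 of the 7 groups cover everything (all 35 combinations miss at least one element), so 5 is optimal.

5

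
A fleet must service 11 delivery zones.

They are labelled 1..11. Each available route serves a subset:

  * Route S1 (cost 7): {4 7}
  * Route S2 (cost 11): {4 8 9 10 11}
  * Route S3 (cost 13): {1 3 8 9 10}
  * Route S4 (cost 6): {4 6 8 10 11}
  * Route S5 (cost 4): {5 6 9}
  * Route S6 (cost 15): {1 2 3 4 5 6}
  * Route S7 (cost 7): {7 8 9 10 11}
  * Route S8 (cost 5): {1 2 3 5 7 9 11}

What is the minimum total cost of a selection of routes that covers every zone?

11

S4, S8 together cover every zone (S4 ∪ S8 = {1, 2, 3, 4, 5, 6, 7, 8, 9, 10, 11}); total cost 6 + 5 = 11.
No covering selection has total cost below 11.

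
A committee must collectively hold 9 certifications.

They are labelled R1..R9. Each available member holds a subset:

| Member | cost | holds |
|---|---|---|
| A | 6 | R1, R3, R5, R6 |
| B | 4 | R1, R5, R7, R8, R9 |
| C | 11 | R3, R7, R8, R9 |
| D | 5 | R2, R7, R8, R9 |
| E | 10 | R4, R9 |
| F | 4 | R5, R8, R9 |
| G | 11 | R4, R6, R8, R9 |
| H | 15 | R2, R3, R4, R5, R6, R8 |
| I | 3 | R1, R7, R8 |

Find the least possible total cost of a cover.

B, H together cover every certification (B ∪ H = {R1, R2, R3, R4, R5, R6, R7, R8, R9}); total cost 4 + 15 = 19.
The greedy pick B, A, D, E costs 25; no covering selection beats 19.

19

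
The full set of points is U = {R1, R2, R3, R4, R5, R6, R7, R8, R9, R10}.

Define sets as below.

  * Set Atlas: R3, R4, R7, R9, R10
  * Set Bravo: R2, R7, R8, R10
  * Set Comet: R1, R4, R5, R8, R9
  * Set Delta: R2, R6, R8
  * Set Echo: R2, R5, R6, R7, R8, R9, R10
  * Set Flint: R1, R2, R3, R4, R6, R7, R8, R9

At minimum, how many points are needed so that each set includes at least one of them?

Take H = {R3, R8}. Each listed set contains at least one of these, so H is a hitting set of size 2.
The sets Atlas, Delta are pairwise disjoint, so any hitting set needs a separate point for each — at least 2. Hence 2 is optimal.

2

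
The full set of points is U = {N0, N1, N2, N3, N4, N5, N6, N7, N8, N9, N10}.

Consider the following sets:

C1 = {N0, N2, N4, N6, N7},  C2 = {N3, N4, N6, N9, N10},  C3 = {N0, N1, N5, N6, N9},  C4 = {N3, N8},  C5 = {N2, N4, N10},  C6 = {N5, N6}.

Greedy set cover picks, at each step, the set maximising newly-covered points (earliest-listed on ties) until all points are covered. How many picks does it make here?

4

Greedy: pick C1 (covers 5 new) → pick C2 (covers 3 new) → pick C3 (covers 2 new) → pick C4 (covers 1 new). Total picks: 4.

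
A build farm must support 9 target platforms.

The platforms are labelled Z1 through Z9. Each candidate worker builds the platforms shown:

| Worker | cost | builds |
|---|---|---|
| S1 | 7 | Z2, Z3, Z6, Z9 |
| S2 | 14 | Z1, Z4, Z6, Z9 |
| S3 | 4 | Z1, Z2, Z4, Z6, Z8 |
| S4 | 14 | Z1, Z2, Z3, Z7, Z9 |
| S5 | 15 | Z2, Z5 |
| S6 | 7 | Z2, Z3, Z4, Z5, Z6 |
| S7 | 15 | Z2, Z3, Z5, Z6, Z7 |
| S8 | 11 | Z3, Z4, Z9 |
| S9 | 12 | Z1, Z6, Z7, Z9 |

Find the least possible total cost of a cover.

S3, S6, S9 together cover every platform (S3 ∪ S6 ∪ S9 = {Z1, Z2, Z3, Z4, Z5, Z6, Z7, Z8, Z9}); total cost 4 + 7 + 12 = 23.
The greedy pick S3, S1, S6, S9 costs 30; no covering selection beats 23.

23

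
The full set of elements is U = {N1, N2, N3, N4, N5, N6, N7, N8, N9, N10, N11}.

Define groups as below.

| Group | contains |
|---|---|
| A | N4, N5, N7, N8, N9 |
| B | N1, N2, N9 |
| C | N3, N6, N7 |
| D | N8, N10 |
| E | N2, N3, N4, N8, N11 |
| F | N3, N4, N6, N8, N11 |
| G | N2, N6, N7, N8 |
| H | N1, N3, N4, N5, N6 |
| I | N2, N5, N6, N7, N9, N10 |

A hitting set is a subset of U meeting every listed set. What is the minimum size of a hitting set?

Take T = {N1, N6, N8}. Each listed group contains at least one of these, so T is a hitting set of size 3.
The groups B, C, D are pairwise disjoint, so any hitting set needs a separate element for each — at least 3. Hence 3 is optimal.

3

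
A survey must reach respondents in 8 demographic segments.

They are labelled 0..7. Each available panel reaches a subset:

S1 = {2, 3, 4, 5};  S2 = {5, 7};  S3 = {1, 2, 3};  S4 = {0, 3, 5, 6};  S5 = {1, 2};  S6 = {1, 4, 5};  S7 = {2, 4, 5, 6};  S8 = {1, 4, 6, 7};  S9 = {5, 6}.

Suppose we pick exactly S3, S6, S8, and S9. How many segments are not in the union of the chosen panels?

1

Union of S3, S6, S8, S9 = {1, 2, 3, 4, 5, 6, 7}.
Not covered: 0 — 1 segment.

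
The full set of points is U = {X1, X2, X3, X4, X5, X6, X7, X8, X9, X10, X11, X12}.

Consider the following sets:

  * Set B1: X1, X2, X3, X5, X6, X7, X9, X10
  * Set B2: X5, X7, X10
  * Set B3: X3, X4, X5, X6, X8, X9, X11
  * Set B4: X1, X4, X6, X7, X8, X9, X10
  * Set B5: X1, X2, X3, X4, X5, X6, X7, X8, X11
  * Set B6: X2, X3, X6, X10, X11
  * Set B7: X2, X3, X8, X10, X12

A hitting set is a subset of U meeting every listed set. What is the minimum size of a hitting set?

2

Take H = {X8, X10}. Each listed set contains at least one of these, so H is a hitting set of size 2.
No single point lies in every set, so at least 2 are needed and 2 is optimal.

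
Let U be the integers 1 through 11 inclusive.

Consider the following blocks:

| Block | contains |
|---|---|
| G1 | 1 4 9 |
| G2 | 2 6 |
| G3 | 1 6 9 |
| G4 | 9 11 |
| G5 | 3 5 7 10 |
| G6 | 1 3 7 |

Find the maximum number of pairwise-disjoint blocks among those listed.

G2, G4, G6 are pairwise disjoint (G2={2,6}; G4={9,11}; G6={1,3,7}).
Every remaining block overlaps one of these, and no 4 of the listed blocks are pairwise disjoint, so 3 is the maximum.

3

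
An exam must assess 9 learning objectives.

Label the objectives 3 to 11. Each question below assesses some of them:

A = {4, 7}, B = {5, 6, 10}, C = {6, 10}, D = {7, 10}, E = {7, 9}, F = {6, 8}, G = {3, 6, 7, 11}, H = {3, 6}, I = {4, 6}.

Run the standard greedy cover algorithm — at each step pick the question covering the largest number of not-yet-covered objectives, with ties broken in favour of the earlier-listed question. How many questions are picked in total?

5

Greedy: pick G (covers 4 new) → pick B (covers 2 new) → pick A (covers 1 new) → pick E (covers 1 new) → pick F (covers 1 new). Total picks: 5.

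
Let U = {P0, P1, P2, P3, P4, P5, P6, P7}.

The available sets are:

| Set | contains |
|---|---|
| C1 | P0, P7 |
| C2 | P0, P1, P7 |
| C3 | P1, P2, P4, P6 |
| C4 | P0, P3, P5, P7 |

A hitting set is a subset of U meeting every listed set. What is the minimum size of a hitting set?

The 2 points {P0, P1} hit every set.
The sets C3, C4 are pairwise disjoint, so any hitting set needs a separate point for each — at least 2. Hence 2 is optimal.

2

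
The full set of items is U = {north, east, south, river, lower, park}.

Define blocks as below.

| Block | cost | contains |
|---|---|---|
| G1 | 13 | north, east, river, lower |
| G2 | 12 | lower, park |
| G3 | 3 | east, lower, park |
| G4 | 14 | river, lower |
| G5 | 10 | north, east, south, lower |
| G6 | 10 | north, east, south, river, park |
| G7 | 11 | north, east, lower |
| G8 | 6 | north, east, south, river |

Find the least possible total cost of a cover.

G3, G8 together cover every item (G3 ∪ G8 = {north, east, south, river, lower, park}); total cost 3 + 6 = 9.
No covering selection has total cost below 9.

9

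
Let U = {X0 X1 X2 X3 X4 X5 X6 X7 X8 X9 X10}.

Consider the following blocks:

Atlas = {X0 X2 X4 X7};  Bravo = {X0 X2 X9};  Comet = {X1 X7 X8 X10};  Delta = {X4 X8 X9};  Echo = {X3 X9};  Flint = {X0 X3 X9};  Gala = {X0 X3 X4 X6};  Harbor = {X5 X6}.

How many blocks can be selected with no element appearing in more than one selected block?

Comet, Echo, Harbor are pairwise disjoint (Comet={X1,X7,X8,X10}; Echo={X3,X9}; Harbor={X5,X6}).
Every remaining block overlaps one of these, and no 4 of the listed blocks are pairwise disjoint, so 3 is the maximum.

3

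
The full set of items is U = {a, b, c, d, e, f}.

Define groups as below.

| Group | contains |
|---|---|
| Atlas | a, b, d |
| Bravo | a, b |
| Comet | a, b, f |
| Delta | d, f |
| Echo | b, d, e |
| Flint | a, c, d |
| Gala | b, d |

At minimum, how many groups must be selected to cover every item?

3

Take {Delta, Echo, Flint}. Their union is {a, b, c, d, e, f}, which is all 6 items.
Only Flint contains c, so Flint is forced; the remaining 3 items need at least 2 more groups (each remaining group adds at most 2) — so at least 3 groups are needed, and 3 is optimal.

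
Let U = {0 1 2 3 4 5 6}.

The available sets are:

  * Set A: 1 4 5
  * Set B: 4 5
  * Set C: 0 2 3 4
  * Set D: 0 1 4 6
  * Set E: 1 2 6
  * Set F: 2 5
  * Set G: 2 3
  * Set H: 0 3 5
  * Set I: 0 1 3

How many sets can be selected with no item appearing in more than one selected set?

B, G are pairwise disjoint (B={4,5}; G={2,3}).
Every remaining set overlaps one of these, and no 3 of the listed sets are pairwise disjoint, so 2 is the maximum.

2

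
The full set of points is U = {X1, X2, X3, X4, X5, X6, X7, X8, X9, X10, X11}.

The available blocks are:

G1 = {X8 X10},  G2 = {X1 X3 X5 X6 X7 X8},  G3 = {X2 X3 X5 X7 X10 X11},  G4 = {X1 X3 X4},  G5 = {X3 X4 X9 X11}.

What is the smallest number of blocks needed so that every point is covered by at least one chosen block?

3

G2 and G3 and G5 together: G2 ∪ G3 ∪ G5 = {X1, X2, X3, X4, X5, X6, X7, X8, X9, X10, X11} — every point is covered.
Only G3 contains X2, so G3 is forced; the remaining 5 points need at least 2 more blocks (each remaining block adds at most 3) — so at least 3 blocks are needed, and 3 is optimal.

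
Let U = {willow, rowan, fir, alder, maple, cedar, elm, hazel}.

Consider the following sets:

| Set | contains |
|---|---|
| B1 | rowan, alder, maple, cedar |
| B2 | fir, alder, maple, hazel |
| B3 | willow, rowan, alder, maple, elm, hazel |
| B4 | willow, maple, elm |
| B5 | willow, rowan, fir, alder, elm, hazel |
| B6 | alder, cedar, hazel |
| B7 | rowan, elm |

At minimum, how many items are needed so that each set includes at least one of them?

2

Take H = {alder, elm}. Each listed set contains at least one of these, so H is a hitting set of size 2.
The sets B6, B7 are pairwise disjoint, so any hitting set needs a separate item for each — at least 2. Hence 2 is optimal.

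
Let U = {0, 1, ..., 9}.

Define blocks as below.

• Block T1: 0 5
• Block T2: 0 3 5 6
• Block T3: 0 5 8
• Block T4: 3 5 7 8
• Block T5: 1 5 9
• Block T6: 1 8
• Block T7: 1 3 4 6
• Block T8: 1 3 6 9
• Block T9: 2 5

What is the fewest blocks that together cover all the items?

5

Take {T2, T4, T7, T8, T9}. Their union is {0, 1, 2, 3, 4, 5, 6, 7, 8, 9}, which is all 10 items.
No 4 of the 9 blocks cover everything (all 126 combinations miss at least one item), so 5 is optimal.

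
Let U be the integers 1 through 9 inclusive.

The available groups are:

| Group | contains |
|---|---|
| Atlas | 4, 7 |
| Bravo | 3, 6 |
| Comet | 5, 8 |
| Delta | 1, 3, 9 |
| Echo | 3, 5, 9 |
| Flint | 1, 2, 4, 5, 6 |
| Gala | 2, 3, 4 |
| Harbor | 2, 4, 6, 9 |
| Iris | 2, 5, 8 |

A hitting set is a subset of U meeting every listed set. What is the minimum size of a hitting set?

The 3 points {3, 4, 5} hit every group.
The groups Atlas, Bravo, Comet are pairwise disjoint, so any hitting set needs a separate point for each — at least 3. Hence 3 is optimal.

3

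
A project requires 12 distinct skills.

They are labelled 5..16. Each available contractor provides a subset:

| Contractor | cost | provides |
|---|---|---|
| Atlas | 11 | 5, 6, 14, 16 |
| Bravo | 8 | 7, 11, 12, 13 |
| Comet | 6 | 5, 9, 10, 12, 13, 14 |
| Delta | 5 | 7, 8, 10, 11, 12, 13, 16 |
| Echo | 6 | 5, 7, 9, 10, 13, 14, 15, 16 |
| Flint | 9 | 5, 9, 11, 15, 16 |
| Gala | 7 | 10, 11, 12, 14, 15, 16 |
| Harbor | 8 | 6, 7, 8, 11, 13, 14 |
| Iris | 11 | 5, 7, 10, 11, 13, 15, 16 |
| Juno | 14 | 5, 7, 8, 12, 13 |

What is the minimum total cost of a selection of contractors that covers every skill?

19

Delta, Echo, Harbor together cover every skill (Delta ∪ Echo ∪ Harbor = {5, 6, 7, 8, 9, 10, 11, 12, 13, 14, 15, 16}); total cost 5 + 6 + 8 = 19.
No covering selection has total cost below 19.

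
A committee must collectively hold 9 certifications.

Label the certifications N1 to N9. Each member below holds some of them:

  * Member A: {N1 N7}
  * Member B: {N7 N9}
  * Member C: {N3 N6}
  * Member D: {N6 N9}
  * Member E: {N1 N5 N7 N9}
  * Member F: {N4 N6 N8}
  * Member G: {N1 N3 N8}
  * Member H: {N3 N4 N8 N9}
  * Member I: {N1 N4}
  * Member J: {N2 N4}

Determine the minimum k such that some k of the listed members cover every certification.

Take {C, E, F, J}. Their union is {N1, N2, N3, N4, N5, N6, N7, N8, N9}, which is all 9 certifications.
No 3 of the 10 members cover everything (all 120 combinations miss at least one certification), so 4 is optimal.

4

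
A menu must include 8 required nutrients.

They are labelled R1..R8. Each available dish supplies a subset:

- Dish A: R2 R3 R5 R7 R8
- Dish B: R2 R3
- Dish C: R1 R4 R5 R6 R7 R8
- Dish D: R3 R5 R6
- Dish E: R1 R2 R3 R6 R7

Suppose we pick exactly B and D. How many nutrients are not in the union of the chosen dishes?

Union of B, D = {R2, R3, R5, R6}.
Not covered: R1, R4, R7, R8 — 4 nutrients.

4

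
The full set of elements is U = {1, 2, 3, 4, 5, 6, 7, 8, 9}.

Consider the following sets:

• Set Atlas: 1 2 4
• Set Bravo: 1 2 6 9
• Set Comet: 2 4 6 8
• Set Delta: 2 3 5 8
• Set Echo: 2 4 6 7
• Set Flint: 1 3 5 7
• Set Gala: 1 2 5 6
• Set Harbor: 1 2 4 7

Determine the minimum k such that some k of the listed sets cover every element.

3

Take {Bravo, Delta, Echo}. Their union is {1, 2, 3, 4, 5, 6, 7, 8, 9}, which is all 9 elements.
Each set has at most 4 elements, and 2·4 = 8 < 9 — so at least 3 sets are needed, and 3 is optimal.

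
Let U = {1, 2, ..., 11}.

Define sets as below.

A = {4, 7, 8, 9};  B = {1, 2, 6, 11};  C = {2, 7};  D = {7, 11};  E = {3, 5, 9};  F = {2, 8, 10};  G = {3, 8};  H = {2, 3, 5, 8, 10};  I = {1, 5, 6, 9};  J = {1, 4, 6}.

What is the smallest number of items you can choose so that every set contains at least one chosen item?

4

The 4 items {3, 6, 7, 10} hit every set.
The sets D, E, F, J are pairwise disjoint, so any hitting set needs a separate item for each — at least 4. Hence 4 is optimal.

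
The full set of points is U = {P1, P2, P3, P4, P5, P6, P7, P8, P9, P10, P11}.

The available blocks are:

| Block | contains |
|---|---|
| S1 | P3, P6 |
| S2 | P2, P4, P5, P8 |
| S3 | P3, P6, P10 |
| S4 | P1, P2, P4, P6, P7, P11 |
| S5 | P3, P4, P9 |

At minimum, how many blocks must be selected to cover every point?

4

Take {S2, S3, S4, S5}. Their union is {P1, P2, P3, P4, P5, P6, P7, P8, P9, P10, P11}, which is all 11 points.
Only S4 contains P1, so S4 is forced; the remaining 5 points need at least 3 more blocks (each remaining block adds at most 2) — so at least 4 blocks are needed, and 4 is optimal.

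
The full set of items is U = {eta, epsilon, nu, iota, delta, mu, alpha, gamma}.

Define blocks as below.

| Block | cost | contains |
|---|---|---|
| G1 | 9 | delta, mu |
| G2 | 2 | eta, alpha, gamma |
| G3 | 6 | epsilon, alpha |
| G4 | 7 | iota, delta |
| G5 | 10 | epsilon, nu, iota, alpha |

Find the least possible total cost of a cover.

G1, G2, G5 together cover every item (G1 ∪ G2 ∪ G5 = {eta, epsilon, nu, iota, delta, mu, alpha, gamma}); total cost 9 + 2 + 10 = 21.
No covering selection has total cost below 21.

21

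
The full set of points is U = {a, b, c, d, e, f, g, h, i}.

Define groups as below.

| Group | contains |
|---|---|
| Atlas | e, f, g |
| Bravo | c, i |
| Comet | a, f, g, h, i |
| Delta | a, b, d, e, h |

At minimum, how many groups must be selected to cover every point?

Atlas and Bravo and Delta together: Atlas ∪ Bravo ∪ Delta = {a, b, c, d, e, f, g, h, i} — every point is covered.
Only Delta contains b, so Delta is forced; the remaining 4 points need at least 2 more groups (each remaining group adds at most 3) — so at least 3 groups are needed, and 3 is optimal.

3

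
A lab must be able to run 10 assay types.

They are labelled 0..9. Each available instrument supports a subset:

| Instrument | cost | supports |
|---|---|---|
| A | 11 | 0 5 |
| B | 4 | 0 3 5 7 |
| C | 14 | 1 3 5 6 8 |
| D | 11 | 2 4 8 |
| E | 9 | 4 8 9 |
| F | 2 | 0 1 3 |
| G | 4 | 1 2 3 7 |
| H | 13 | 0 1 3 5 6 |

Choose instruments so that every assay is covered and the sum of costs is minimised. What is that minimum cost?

26

E, G, H together cover every assay (E ∪ G ∪ H = {0, 1, 2, 3, 4, 5, 6, 7, 8, 9}); total cost 9 + 4 + 13 = 26.
The greedy pick F, B, E, G, H costs 32; no covering selection beats 26.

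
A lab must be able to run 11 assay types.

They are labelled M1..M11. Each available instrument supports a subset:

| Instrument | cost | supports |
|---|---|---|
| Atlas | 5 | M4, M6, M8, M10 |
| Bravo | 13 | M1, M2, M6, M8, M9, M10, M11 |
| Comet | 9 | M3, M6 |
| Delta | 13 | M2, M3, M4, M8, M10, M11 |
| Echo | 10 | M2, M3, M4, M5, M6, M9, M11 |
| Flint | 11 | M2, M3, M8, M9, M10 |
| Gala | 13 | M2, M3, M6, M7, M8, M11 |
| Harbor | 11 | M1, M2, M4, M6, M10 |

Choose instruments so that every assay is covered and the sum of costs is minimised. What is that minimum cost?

Echo, Gala, Harbor together cover every assay (Echo ∪ Gala ∪ Harbor = {M1, M2, M3, M4, M5, M6, M7, M8, M9, M10, M11}); total cost 10 + 13 + 11 = 34.
The greedy pick Atlas, Echo, Harbor, Gala costs 39; no covering selection beats 34.

34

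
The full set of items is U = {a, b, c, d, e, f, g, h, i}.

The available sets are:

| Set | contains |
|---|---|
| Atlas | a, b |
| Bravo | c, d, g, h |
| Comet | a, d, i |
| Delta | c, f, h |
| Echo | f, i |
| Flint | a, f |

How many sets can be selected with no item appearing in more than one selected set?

3

Atlas, Bravo, Echo are pairwise disjoint (Atlas={a,b}; Bravo={c,d,g,h}; Echo={f,i}).
Every remaining set overlaps one of these, and no 4 of the listed sets are pairwise disjoint, so 3 is the maximum.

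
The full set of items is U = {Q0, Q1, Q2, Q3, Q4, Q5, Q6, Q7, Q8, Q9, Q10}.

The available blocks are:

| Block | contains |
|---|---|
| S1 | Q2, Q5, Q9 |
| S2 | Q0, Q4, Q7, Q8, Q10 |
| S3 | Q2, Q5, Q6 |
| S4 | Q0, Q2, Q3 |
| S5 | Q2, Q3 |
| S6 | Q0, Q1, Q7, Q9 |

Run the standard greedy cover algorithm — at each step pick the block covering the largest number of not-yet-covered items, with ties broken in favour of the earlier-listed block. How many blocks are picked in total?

5

Greedy: pick S2 (covers 5 new) → pick S1 (covers 3 new) → pick S3 (covers 1 new) → pick S4 (covers 1 new) → pick S6 (covers 1 new). Total picks: 5.
(The true minimum cover uses only 4 blocks, so greedy is not optimal here.)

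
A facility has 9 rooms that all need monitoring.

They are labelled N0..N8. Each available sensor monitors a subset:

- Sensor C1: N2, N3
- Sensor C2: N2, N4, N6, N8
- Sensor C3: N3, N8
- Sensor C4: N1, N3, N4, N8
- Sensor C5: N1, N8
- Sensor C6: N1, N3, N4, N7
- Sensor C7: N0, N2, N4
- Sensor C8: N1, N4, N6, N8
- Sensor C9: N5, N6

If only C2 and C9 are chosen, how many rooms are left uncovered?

4

Union of C2, C9 = {N2, N4, N5, N6, N8}.
Not covered: N0, N1, N3, N7 — 4 rooms.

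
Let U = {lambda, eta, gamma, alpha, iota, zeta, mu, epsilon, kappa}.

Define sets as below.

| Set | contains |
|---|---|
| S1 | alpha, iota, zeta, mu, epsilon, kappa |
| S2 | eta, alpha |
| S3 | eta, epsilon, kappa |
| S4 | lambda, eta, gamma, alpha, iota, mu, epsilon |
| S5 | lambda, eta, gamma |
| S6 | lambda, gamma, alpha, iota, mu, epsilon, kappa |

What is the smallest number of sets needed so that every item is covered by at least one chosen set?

2

S1 and S4 cover everything between them: the union {lambda, eta, gamma, alpha, iota, zeta, mu, epsilon, kappa} is all of U.
No single set has all 9 items (the largest, S4, has 7), so 2 is optimal.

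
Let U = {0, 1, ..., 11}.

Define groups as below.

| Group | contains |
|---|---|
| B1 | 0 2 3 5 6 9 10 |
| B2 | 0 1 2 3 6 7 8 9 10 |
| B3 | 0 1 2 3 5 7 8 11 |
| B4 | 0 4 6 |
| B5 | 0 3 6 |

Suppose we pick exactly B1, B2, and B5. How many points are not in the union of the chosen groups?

2

Union of B1, B2, B5 = {0, 1, 2, 3, 5, 6, 7, 8, 9, 10}.
Not covered: 4, 11 — 2 points.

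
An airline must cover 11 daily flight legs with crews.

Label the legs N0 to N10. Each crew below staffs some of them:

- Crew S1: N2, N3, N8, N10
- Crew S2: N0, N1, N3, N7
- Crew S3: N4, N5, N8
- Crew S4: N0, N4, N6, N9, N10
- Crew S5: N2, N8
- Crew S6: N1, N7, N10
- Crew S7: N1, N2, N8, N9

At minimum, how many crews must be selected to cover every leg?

S1 and S3 and S4 and S6 together: S1 ∪ S3 ∪ S4 ∪ S6 = {N0, N1, N2, N3, N4, N5, N6, N7, N8, N9, N10} — every leg is covered.
No 3 of the 7 crews cover everything (all 35 combinations miss at least one leg), so 4 is optimal.

4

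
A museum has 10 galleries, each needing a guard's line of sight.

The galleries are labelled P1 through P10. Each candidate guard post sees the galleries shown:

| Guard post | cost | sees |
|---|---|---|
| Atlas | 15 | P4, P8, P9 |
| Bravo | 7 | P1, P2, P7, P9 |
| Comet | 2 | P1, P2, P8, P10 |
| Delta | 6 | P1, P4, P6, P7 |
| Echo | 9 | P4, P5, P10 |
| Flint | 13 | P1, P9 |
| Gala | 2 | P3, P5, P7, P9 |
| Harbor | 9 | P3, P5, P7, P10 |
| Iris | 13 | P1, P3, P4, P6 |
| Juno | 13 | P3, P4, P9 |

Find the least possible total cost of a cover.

Comet, Delta, Gala together cover every gallery (Comet ∪ Delta ∪ Gala = {P1, P2, P3, P4, P5, P6, P7, P8, P9, P10}); total cost 2 + 6 + 2 = 10.
No covering selection has total cost below 10.

10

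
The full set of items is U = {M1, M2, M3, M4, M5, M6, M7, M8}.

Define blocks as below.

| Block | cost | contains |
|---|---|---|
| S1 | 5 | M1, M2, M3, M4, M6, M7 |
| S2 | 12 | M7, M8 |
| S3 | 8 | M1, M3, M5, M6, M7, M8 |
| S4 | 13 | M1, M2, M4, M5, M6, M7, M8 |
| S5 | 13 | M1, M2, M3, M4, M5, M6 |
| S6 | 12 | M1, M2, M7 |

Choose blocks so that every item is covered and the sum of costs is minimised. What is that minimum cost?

13

S1, S3 together cover every item (S1 ∪ S3 = {M1, M2, M3, M4, M5, M6, M7, M8}); total cost 5 + 8 = 13.
No covering selection has total cost below 13.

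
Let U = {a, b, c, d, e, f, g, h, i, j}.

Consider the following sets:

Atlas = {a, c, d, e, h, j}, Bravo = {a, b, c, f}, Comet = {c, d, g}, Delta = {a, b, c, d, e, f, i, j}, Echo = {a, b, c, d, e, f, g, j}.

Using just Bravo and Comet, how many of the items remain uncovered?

4

Union of Bravo, Comet = {a, b, c, d, f, g}.
Not covered: e, h, i, j — 4 items.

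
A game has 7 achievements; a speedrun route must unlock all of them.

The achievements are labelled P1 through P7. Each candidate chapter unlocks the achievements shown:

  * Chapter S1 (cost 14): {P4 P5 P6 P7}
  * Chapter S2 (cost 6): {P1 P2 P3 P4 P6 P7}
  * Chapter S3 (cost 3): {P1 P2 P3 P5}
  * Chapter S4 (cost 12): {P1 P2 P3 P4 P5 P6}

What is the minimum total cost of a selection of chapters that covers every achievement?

S2, S3 together cover every achievement (S2 ∪ S3 = {P1, P2, P3, P4, P5, P6, P7}); total cost 6 + 3 = 9.
No covering selection has total cost below 9.

9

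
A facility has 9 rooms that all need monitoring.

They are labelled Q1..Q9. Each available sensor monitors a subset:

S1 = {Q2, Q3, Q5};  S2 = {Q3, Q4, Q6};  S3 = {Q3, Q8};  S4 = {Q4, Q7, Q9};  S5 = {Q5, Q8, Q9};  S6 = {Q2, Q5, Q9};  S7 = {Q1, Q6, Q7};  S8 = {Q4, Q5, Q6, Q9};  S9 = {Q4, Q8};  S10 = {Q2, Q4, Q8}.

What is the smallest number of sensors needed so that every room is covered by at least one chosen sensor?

Take {S3, S4, S6, S7}. Their union is {Q1, Q2, Q3, Q4, Q5, Q6, Q7, Q8, Q9}, which is all 9 rooms.
No 3 of the 10 sensors cover everything (all 120 combinations miss at least one room), so 4 is optimal.

4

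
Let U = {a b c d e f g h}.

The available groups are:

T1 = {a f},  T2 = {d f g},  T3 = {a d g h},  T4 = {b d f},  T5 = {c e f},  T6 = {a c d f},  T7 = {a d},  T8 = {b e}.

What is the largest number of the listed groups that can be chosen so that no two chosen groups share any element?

2

T6, T8 are pairwise disjoint (T6={a,c,d,f}; T8={b,e}).
Every remaining group overlaps one of these, and no 3 of the listed groups are pairwise disjoint, so 2 is the maximum.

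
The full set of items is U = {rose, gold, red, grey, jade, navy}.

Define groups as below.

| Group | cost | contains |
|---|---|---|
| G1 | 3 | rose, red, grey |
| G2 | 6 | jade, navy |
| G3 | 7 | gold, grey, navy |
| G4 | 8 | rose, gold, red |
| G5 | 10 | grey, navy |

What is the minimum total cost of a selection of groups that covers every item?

G1, G2, G3 together cover every item (G1 ∪ G2 ∪ G3 = {rose, gold, red, grey, jade, navy}); total cost 3 + 6 + 7 = 16.
No covering selection has total cost below 16.

16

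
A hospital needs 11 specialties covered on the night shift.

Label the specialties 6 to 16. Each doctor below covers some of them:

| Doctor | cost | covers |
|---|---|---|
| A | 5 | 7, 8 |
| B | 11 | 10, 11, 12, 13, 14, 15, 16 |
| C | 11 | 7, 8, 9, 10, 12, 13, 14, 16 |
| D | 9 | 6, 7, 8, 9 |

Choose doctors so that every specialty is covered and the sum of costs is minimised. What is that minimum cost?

B, D together cover every specialty (B ∪ D = {6, 7, 8, 9, 10, 11, 12, 13, 14, 15, 16}); total cost 11 + 9 = 20.
The greedy pick C, B, D costs 31; no covering selection beats 20.

20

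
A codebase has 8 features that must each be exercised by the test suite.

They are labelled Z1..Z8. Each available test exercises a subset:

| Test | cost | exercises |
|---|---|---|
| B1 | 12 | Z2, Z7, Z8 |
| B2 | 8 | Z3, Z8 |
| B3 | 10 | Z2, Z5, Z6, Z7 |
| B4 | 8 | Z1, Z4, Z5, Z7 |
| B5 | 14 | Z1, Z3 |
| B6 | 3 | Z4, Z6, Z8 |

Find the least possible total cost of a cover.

B2, B3, B4 together cover every feature (B2 ∪ B3 ∪ B4 = {Z1, Z2, Z3, Z4, Z5, Z6, Z7, Z8}); total cost 8 + 10 + 8 = 26.
The greedy pick B6, B4, B2, B3 costs 29; no covering selection beats 26.

26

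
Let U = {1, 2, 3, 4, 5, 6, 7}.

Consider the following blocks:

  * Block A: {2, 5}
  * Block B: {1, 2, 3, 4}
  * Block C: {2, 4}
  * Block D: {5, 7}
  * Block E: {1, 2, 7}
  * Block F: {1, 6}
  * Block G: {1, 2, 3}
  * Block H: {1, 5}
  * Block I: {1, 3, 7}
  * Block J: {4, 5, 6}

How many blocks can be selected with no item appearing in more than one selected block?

C, D, F are pairwise disjoint (C={2,4}; D={5,7}; F={1,6}).
Every remaining block overlaps one of these, and no 4 of the listed blocks are pairwise disjoint, so 3 is the maximum.

3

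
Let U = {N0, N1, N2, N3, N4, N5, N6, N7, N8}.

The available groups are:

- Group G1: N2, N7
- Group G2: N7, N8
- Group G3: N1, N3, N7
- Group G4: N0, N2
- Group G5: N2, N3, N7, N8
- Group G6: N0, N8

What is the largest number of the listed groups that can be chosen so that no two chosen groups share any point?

2

G3, G4 are pairwise disjoint (G3={N1,N3,N7}; G4={N0,N2}).
Every remaining group overlaps one of these, and no 3 of the listed groups are pairwise disjoint, so 2 is the maximum.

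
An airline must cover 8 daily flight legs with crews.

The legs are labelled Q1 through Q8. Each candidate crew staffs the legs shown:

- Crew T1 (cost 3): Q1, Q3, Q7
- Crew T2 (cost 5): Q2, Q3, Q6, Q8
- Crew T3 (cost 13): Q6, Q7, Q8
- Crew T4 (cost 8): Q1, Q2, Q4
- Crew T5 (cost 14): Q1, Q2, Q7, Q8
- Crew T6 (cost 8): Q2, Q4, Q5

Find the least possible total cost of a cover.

16

T1, T2, T6 together cover every leg (T1 ∪ T2 ∪ T6 = {Q1, Q2, Q3, Q4, Q5, Q6, Q7, Q8}); total cost 3 + 5 + 8 = 16.
No covering selection has total cost below 16.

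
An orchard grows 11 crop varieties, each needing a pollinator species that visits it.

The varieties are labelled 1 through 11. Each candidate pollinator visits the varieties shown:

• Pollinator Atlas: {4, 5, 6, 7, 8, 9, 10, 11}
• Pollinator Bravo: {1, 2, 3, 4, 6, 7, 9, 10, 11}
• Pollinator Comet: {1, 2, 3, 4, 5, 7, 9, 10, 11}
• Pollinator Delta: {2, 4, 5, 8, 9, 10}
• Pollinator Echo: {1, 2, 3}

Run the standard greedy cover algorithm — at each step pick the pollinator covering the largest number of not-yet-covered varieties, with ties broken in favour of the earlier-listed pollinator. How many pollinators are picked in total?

2

Greedy: pick Bravo (covers 9 new) → pick Atlas (covers 2 new). Total picks: 2.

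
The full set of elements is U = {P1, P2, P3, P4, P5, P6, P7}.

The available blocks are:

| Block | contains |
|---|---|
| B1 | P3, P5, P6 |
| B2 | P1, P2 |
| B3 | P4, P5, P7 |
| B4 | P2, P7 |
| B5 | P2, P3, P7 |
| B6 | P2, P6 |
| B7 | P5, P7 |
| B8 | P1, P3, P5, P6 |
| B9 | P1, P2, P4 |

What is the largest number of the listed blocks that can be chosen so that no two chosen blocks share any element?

B1, B2 are pairwise disjoint (B1={P3,P5,P6}; B2={P1,P2}).
Every remaining block overlaps one of these, and no 3 of the listed blocks are pairwise disjoint, so 2 is the maximum.

2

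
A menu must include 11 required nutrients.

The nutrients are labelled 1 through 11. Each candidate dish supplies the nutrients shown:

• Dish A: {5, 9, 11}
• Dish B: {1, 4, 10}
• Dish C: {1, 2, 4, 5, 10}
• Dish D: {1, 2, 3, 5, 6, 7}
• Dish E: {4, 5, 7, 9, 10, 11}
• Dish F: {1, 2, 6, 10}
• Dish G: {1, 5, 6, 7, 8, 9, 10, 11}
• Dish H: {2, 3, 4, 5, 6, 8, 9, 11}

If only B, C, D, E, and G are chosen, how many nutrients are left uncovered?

0

Union of B, C, D, E, G = {1, 2, 3, 4, 5, 6, 7, 8, 9, 10, 11} — that's every nutrient, so 0 are uncovered.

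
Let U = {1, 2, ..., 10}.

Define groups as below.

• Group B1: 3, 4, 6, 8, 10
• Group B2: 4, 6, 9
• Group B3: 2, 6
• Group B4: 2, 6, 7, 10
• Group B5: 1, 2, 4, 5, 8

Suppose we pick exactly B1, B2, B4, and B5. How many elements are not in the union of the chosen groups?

Union of B1, B2, B4, B5 = {1, 2, 3, 4, 5, 6, 7, 8, 9, 10} — that's every element, so 0 are uncovered.

0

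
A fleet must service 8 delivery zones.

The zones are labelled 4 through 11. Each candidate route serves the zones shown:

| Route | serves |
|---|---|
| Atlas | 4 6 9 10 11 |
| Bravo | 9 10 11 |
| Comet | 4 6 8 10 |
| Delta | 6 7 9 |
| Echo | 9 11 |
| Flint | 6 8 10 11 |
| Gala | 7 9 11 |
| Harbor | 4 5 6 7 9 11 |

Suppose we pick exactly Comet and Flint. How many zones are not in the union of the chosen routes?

Union of Comet, Flint = {4, 6, 8, 10, 11}.
Not covered: 5, 7, 9 — 3 zones.

3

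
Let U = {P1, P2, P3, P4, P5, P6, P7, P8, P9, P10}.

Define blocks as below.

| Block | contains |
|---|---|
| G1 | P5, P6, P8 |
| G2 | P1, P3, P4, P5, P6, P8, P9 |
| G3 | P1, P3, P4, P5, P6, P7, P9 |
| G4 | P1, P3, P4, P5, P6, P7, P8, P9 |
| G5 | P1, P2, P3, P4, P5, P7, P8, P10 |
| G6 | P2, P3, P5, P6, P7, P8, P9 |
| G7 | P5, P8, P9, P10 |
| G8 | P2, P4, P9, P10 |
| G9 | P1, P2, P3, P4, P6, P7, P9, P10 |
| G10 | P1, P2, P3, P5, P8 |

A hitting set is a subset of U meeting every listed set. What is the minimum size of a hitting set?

Take H = {P5, P10}. Each listed block contains at least one of these, so H is a hitting set of size 2.
The blocks G1, G8 are pairwise disjoint, so any hitting set needs a separate item for each — at least 2. Hence 2 is optimal.

2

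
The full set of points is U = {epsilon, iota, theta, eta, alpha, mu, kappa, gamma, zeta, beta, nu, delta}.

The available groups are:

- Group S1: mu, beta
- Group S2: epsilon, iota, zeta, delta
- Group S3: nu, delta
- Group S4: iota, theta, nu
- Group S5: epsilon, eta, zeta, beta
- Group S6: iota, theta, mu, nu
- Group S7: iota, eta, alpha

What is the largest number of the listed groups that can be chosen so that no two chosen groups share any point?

3

S1, S3, S7 are pairwise disjoint (S1={mu,beta}; S3={nu,delta}; S7={iota,eta,alpha}).
Every remaining group overlaps one of these, and no 4 of the listed groups are pairwise disjoint, so 3 is the maximum.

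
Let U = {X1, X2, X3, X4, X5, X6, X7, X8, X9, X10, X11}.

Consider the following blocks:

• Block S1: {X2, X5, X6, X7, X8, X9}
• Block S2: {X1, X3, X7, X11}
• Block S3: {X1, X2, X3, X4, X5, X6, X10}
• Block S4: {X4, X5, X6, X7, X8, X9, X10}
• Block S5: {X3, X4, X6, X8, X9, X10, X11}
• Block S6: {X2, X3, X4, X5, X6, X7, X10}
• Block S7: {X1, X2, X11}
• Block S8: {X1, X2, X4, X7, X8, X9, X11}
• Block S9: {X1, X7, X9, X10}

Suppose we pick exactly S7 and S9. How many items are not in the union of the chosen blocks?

5

Union of S7, S9 = {X1, X2, X7, X9, X10, X11}.
Not covered: X3, X4, X5, X6, X8 — 5 items.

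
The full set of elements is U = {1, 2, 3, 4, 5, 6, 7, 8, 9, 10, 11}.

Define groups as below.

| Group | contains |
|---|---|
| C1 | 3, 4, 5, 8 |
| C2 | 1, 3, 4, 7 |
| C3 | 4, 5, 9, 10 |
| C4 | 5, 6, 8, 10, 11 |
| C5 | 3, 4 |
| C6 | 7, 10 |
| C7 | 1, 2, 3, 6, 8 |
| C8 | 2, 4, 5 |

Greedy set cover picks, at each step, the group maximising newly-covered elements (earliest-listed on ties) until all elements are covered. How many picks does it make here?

4

Greedy: pick C4 (covers 5 new) → pick C2 (covers 4 new) → pick C3 (covers 1 new) → pick C7 (covers 1 new). Total picks: 4.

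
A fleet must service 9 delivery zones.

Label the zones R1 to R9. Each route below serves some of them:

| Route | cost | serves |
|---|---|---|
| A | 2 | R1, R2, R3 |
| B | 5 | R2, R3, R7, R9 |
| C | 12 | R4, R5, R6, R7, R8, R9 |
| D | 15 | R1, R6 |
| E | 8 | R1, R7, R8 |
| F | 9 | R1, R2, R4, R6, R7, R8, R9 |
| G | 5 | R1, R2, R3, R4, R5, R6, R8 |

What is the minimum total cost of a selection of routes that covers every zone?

10

B, G together cover every zone (B ∪ G = {R1, R2, R3, R4, R5, R6, R7, R8, R9}); total cost 5 + 5 = 10.
The greedy pick A, G, B costs 12; no covering selection beats 10.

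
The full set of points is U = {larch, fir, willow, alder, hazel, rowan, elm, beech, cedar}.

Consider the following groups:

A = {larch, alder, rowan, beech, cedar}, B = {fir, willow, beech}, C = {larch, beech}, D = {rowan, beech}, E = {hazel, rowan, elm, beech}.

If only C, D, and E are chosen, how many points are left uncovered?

Union of C, D, E = {larch, hazel, rowan, elm, beech}.
Not covered: fir, willow, alder, cedar — 4 points.

4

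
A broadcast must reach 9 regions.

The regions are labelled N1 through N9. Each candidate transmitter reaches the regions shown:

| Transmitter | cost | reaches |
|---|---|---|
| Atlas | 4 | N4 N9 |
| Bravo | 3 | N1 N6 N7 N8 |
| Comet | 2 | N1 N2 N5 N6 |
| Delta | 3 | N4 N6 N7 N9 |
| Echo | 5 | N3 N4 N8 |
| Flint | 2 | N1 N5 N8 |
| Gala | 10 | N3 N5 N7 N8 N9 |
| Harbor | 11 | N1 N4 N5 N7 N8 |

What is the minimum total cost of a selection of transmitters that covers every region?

Comet, Delta, Echo together cover every region (Comet ∪ Delta ∪ Echo = {N1, N2, N3, N4, N5, N6, N7, N8, N9}); total cost 2 + 3 + 5 = 10.
The greedy pick Comet, Delta, Flint, Echo costs 12; no covering selection beats 10.

10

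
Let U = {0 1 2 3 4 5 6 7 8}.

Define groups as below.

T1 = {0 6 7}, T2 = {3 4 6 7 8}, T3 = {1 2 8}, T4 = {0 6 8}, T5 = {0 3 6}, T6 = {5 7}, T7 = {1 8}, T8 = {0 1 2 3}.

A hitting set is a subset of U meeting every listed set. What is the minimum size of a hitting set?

3

Take H = {1, 5, 6}. Each listed group contains at least one of these, so H is a hitting set of size 3.
The groups T3, T5, T6 are pairwise disjoint, so any hitting set needs a separate element for each — at least 3. Hence 3 is optimal.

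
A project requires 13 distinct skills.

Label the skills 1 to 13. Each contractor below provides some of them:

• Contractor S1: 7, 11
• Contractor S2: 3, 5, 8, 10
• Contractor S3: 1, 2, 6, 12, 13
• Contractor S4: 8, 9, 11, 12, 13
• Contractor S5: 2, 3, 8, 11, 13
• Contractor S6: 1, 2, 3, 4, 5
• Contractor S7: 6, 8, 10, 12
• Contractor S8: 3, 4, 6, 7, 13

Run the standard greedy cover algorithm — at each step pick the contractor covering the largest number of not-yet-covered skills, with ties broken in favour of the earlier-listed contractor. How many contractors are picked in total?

Greedy: pick S3 (covers 5 new) → pick S2 (covers 4 new) → pick S1 (covers 2 new) → pick S4 (covers 1 new) → pick S6 (covers 1 new). Total picks: 5.
(The true minimum cover uses only 4 contractors, so greedy is not optimal here.)

5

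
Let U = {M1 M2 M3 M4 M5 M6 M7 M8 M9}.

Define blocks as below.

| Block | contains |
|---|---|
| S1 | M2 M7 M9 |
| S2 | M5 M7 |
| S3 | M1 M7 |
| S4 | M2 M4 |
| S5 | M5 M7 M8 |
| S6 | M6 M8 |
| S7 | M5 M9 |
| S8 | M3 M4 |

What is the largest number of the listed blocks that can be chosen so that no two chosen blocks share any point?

4

S3, S6, S7, S8 are pairwise disjoint (S3={M1,M7}; S6={M6,M8}; S7={M5,M9}; S8={M3,M4}).
Every remaining block overlaps one of these, and no 5 of the listed blocks are pairwise disjoint, so 4 is the maximum.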